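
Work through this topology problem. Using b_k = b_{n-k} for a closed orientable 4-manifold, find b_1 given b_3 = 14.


Poincare duality for closed orientable n-manifolds: b_k = b_{n-k}.
Here n = 4, so b_1 = b_3 = 14

14


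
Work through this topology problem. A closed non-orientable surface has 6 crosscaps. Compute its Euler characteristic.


For a non-orientable closed surface with k crosscaps: chi = 2 - k.
Here k = 6.
chi = 2 - 6 = -4

-4


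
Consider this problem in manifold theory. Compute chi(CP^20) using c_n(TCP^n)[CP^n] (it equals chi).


For any closed oriented manifold, <e(TM),[M]> = chi(M).
chi(CP^20) = 20+1 = 21

21


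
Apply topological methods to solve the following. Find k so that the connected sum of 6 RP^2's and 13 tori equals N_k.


Since a >= 1, the sum is non-orientable; each T^2 can be replaced by RP^2 # RP^2 (since T^2#RP^2 = 3RP^2).
Total crosscaps k = 6 + 2*13 = 32.
Check via chi: chi = 6*1 + 13*0 - (6+13-1)*2 = -30 = 2 - k = -30. Consistent.

32


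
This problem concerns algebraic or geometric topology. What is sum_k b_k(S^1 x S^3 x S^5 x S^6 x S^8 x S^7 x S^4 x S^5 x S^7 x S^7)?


Total Betti number is multiplicative under products.
Each S^d (d>=1) has total Betti number 2.
There are 10 sphere factors.
Total = 2^10 = 1024

1024


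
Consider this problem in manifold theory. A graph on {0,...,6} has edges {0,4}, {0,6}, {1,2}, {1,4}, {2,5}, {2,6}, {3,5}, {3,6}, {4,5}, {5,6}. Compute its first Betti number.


b_1 = E - V + (number of components).
E = 10, V = 7, components = 1.
b_1 = 10 - 7 + 1 = 4

4


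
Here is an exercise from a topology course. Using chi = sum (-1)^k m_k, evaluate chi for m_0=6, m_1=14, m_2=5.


Morse theory: chi(M) = sum_k (-1)^k m_k where m_k = #(index-k critical points).
= (6) + (-14) + (5) = -3

-3


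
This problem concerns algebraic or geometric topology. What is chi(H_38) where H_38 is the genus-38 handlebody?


A genus-g handlebody deformation retracts to a wedge of g circles.
chi(vee_g S^1) = 1 - g.
chi(H_38) = 1 - 38 = -37

-37


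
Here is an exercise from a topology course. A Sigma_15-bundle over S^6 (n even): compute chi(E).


chi(S^6) = 2 (n even), chi(Sigma_15) = 2 - 2*15 = -28.
chi(E) = 2 * (-28) = -56

-56


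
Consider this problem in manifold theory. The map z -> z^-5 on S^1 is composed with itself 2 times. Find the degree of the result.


deg(f) = -5. Degree is multiplicative: deg(f^2) = (deg f)^2.
deg(f^2) = (-5)^2 = 25

25


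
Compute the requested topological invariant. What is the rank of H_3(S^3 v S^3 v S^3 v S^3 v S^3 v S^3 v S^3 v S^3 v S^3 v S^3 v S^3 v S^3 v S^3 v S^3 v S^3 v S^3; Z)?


For a wedge of spheres, H_k (k>0) is free on one generator per sphere of dimension k.
Spheres of dimension 3: count = 16.
b_3 = 16

16


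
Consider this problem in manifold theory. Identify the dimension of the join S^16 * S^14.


Join of spheres: S^m * S^n = S^{m+n+1}.
dim = 16 + 14 + 1 = 31

31


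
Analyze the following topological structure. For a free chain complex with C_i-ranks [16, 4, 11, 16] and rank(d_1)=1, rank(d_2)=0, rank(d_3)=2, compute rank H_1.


rank H_k = rank(ker d_k) - rank(im d_{k+1}).
rank(ker d_1) = rank(C_1) - rank(d_1) = 4 - 1 = 3.
rank(im d_{1+1}) = 0.
rank H_1 = 3 - 0 = 3

3


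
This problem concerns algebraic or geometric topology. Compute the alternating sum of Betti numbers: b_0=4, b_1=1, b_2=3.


chi = sum_k (-1)^k b_k.
= (4) + (-1) + (3)
= 6

6


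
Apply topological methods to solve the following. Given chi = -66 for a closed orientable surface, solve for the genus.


chi = 2 - 2g for closed orientable surfaces.
-66 = 2 - 2g
2g = 2 - (-66) = 68
g = 34

34


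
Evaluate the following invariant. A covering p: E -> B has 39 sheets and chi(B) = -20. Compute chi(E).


For a finite covering: chi(E) = (number of sheets) * chi(B).
chi(E) = 39 * (-20) = -780

-780


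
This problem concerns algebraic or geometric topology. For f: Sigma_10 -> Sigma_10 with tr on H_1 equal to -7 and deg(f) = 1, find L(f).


L(f) = tr(f_0*) - tr(f_1*) + tr(f_2*).
= 1 - (-7) + (1)
= 9

9


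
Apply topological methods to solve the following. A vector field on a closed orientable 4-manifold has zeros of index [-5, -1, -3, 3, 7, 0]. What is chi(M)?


Poincare-Hopf: chi(M) = sum of indices of zeros.
chi = (-5) + (-1) + (-3) + (3) + (7) + (0) = 1

1


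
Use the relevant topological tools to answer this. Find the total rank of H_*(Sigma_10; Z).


For Sigma_10: b_0 = 1, b_1 = 2g = 20, b_2 = 1.
Total = 1 + 20 + 1 = 22

22


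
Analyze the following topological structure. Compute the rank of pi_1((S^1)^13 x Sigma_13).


pi_1(A x B) = pi_1(A) x pi_1(B); rank of abelianization = b_1.
b_1(T^13) = 13, b_1(Sigma_13) = 2*13 = 26.
b_1(product) = 13 + 26 = 39

39


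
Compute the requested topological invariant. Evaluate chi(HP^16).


HP^16 has one cell in each dimension 0, 4, ..., 4*16 (16+1 cells, all even-dim).
chi = 16 + 1 = 17

17


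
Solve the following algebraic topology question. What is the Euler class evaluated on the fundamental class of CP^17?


For any closed oriented manifold, <e(TM),[M]> = chi(M).
chi(CP^17) = 17+1 = 18

18


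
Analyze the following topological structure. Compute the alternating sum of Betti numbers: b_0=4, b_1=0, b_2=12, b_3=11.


chi = sum_k (-1)^k b_k.
= (4) + (0) + (12) + (-11)
= 5

5


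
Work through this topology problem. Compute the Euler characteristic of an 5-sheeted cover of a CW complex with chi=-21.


For a finite covering: chi(E) = (number of sheets) * chi(B).
chi(E) = 5 * (-21) = -105

-105


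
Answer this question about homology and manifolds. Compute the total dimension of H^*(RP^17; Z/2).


H^k(RP^17; Z/2) = Z/2 for each 0 <= k <= 17.
Total dimension = 17 + 1 = 18

18


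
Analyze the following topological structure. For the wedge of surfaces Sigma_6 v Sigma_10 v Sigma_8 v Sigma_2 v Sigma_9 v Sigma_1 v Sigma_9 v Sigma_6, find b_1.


For a wedge X v Y: reduced H_k(X v Y) = H_k(X) + H_k(Y).
Each Sigma_g contributes b_1 = 2g.
b_1 = 12 + 20 + 16 + 4 + 18 + 2 + 18 + 12 = 102

102


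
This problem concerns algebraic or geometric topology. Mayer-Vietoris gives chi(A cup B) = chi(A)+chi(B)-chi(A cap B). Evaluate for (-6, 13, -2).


chi(A cup B) = chi(A) + chi(B) - chi(A cap B)
= -6 + (13) - (-2)
= 9

9


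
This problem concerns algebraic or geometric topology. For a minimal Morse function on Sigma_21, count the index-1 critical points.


A perfect Morse function has m_k = b_k.
For Sigma_21: b_0=1, b_1=2g=42, b_2=1.
Saddles m_1 = 2g = 42

42


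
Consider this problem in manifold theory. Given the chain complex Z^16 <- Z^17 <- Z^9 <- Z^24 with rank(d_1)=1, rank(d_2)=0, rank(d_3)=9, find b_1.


rank H_k = rank(ker d_k) - rank(im d_{k+1}).
rank(ker d_1) = rank(C_1) - rank(d_1) = 17 - 1 = 16.
rank(im d_{1+1}) = 0.
rank H_1 = 16 - 0 = 16

16


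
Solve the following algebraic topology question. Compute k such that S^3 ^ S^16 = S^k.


S^m ^ S^n = S^{m+n}.
k = 3 + 16 = 19

19


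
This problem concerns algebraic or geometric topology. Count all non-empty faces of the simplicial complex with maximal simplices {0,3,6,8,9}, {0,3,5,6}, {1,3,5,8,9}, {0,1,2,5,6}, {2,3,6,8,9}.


Each maximal simplex on m vertices has 2^m - 1 nonempty faces.
Take the union (dedupe shared faces).
Total distinct faces = 97

97


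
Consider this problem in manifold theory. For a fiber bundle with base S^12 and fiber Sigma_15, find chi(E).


chi(S^12) = 2 (n even), chi(Sigma_15) = 2 - 2*15 = -28.
chi(E) = 2 * (-28) = -56

-56


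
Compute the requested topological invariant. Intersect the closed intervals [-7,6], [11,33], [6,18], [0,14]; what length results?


Intersection = [max(a_i), min(b_i)] = [11, 6].
Since 11 > 6, the intersection is empty.
Length = 0

0


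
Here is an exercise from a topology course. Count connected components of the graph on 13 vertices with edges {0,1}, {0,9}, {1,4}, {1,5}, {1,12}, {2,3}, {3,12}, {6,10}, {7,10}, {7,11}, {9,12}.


Run DFS/union-find over 13 vertices.
V = 13, E = 11.
Number of components = 3

3


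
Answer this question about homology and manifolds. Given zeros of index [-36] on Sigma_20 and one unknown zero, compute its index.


Poincare-Hopf: sum of indices = chi(M).
chi(Sigma_20) = 2 - 2*20 = -38.
Sum of known indices = -36.
x = chi - (sum known) = -38 - (-36) = -2

-2


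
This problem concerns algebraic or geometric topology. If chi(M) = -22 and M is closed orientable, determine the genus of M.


chi = 2 - 2g for closed orientable surfaces.
-22 = 2 - 2g
2g = 2 - (-22) = 24
g = 12

12


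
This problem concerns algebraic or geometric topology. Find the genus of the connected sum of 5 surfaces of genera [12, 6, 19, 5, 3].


Genus is additive under connected sum of orientable surfaces.
g = 12 + 6 + 19 + 5 + 3 = 45

45


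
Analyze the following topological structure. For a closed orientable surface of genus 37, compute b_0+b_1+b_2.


For Sigma_37: b_0 = 1, b_1 = 2g = 74, b_2 = 1.
Total = 1 + 74 + 1 = 76

76


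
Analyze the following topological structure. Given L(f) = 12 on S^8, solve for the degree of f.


L(f) = 1 + (-1)^8 deg(f) on S^8.
12 = 1 + (-1)^8 * deg(f)
(-1)^8 * deg(f) = 11
deg(f) = 11

11


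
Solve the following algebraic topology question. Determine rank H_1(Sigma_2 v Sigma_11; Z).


For a wedge: H_1(A v B) = H_1(A) + H_1(B).
b_1(Sigma_2) = 4, b_1(Sigma_11) = 22.
b_1 = 4 + 22 = 26

26


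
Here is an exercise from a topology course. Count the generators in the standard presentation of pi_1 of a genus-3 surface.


Standard presentation: pi_1(Sigma_g) = <a_1,b_1,...,a_g,b_g | [a_1,b_1]...[a_g,b_g] = 1>.
Number of generators = 2g = 2*3 = 6

6


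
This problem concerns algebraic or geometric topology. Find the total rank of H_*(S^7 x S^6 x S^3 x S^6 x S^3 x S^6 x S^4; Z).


Total Betti number is multiplicative under products.
Each S^d (d>=1) has total Betti number 2.
There are 7 sphere factors.
Total = 2^7 = 128

128


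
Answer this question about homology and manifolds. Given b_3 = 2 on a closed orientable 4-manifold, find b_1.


Poincare duality for closed orientable n-manifolds: b_k = b_{n-k}.
Here n = 4, so b_1 = b_3 = 2

2


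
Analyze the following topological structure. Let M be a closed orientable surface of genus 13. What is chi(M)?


For a closed orientable surface of genus g: chi = 2 - 2g.
Here g = 13.
chi = 2 - 2*13 = 2 - 26 = -24

-24


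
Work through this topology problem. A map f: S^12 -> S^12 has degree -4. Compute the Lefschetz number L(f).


On S^12: L(f) = tr(f_0*) + (-1)^12 tr(f_12*) = 1 + (-1)^12 * deg(f).
L(f) = 1 + (-1)^12 * -4 = 1 + -4 = -3

-3


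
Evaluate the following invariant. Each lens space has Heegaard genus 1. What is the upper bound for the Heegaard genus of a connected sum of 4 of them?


Heegaard genus satisfies g(A#B) <= g(A) + g(B).
Each lens space has g = 1.
Upper bound: 4 * 1 = 4

4


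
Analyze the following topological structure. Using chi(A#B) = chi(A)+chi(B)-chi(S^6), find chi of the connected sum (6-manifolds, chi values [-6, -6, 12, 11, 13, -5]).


For n-manifolds: chi(A#B) = chi(A) + chi(B) - chi(S^6).
chi(S^6) = 1 + (-1)^6 = 2.
chi(#) = (sum chi_i) - (6-1)*chi(S^6) = 19 - 5*2 = 9

9


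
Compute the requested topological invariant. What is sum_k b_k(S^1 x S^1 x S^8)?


Total Betti number is multiplicative under products.
Each S^d (d>=1) has total Betti number 2.
There are 3 sphere factors.
Total = 2^3 = 8

8


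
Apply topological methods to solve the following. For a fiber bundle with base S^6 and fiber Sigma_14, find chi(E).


chi(S^6) = 2 (n even), chi(Sigma_14) = 2 - 2*14 = -26.
chi(E) = 2 * (-26) = -52

-52


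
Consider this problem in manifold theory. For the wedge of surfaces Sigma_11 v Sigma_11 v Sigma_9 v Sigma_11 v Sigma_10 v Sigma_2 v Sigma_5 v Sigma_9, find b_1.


For a wedge X v Y: reduced H_k(X v Y) = H_k(X) + H_k(Y).
Each Sigma_g contributes b_1 = 2g.
b_1 = 22 + 22 + 18 + 22 + 20 + 4 + 10 + 18 = 136

136


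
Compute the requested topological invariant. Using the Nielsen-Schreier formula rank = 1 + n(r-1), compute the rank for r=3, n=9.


Nielsen-Schreier: an index-n subgroup of F_r is free of rank 1 + n(r-1).
Equivalently: chi(cover) = n*chi(base); chi(vee_r S^1) = 1 - 3 = -2.
chi(E) = 9*(-2) = -18; rank = 1 - chi(E) = 1 - (-18) = 19.
rank = 1 + 9*(3-1) = 1 + 18 = 19

19


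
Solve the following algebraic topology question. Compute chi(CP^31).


CP^31 has one cell in each even dimension 0, 2, ..., 2*31 (31+1 cells total).
All cells are even-dimensional, so chi = number of cells.
chi = 31 + 1 = 32

32


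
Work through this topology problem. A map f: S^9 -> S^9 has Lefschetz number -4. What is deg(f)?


L(f) = 1 + (-1)^9 deg(f) on S^9.
-4 = 1 + (-1)^9 * deg(f)
(-1)^9 * deg(f) = -5
deg(f) = 5

5


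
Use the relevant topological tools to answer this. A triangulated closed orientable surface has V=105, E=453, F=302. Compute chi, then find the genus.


chi = V - E + F = 105 - 453 + 302 = -46
For orientable closed surface: chi = 2 - 2g, so g = (2 - chi)/2.
g = (2 - (-46)) / 2 = 48 / 2 = 24

24


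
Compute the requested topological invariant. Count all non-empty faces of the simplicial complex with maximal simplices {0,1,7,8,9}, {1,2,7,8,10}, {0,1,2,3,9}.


Each maximal simplex on m vertices has 2^m - 1 nonempty faces.
Take the union (dedupe shared faces).
Total distinct faces = 77

77


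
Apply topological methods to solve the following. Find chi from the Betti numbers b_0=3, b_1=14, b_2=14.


chi = sum_k (-1)^k b_k.
= (3) + (-14) + (14)
= 3

3


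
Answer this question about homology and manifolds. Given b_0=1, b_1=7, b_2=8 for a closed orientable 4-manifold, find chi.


By Poincare duality b_k = b_{4-k}, so full Betti numbers: b_0=1, b_1=7, b_2=8, b_3=7, b_4=1.
chi = sum (-1)^k b_k = -4

-4


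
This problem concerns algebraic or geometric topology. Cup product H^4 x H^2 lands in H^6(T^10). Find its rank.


Cup product: H^p x H^q -> H^{p+q}; here p+q = 4+2 = 6.
rank H^k(T^n) = C(n,k).
C(10,6) = 210

210


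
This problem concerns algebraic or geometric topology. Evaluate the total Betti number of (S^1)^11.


b_k(T^11) = C(11,k), so the sum over k is sum_k C(11,k) = 2^11.
Total = 2^11 = 2048

2048


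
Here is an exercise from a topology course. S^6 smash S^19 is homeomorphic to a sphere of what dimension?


S^m ^ S^n = S^{m+n}.
k = 6 + 19 = 25

25


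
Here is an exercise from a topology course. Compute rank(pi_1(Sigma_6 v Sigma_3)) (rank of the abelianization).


For a wedge: H_1(A v B) = H_1(A) + H_1(B).
b_1(Sigma_6) = 12, b_1(Sigma_3) = 6.
b_1 = 12 + 6 = 18

18


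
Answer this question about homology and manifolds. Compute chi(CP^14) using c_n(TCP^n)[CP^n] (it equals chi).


For any closed oriented manifold, <e(TM),[M]> = chi(M).
chi(CP^14) = 14+1 = 15

15


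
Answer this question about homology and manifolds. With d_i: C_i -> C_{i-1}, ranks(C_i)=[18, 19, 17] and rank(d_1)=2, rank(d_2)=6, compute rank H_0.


rank H_k = rank(ker d_k) - rank(im d_{k+1}).
rank(ker d_0) = rank(C_0) - rank(d_0) = 18 - 0 = 18.
rank(im d_{0+1}) = 2.
rank H_0 = 18 - 2 = 16

16


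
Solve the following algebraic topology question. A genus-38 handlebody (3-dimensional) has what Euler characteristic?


A genus-g handlebody deformation retracts to a wedge of g circles.
chi(vee_g S^1) = 1 - g.
chi(H_38) = 1 - 38 = -37

-37


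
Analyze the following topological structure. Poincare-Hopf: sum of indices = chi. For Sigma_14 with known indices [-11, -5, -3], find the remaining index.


Poincare-Hopf: sum of indices = chi(M).
chi(Sigma_14) = 2 - 2*14 = -26.
Sum of known indices = -19.
x = chi - (sum known) = -26 - (-19) = -7

-7


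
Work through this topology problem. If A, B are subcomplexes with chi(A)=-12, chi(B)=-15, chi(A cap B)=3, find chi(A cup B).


chi(A cup B) = chi(A) + chi(B) - chi(A cap B)
= -12 + (-15) - (3)
= -30

-30


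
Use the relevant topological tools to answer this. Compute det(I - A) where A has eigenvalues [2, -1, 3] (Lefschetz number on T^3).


For a torus self-map: L(f) = det(I - A) where A acts on H_1.
L(f) = (1-2) * (1--1) * (1-3) = -1 * 2 * -2 = 4

4


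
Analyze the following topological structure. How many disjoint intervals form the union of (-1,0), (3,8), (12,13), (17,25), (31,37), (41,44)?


Sort and merge overlapping open intervals.
Merged: (-1,0), (3,8), (12,13), (17,25), (31,37), (41,44).
Number of components = 6

6


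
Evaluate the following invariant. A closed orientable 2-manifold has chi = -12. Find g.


chi = 2 - 2g for closed orientable surfaces.
-12 = 2 - 2g
2g = 2 - (-12) = 14
g = 7

7


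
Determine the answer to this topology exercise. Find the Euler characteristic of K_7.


K_7: V = 7, E = C(7,2) = 21.
chi = V - E = 7 - 21 = -14

-14


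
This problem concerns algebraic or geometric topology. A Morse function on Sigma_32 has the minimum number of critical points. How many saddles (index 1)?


A perfect Morse function has m_k = b_k.
For Sigma_32: b_0=1, b_1=2g=64, b_2=1.
Saddles m_1 = 2g = 64

64


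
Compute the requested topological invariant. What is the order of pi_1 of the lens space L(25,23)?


pi_1(L(p,q)) = Z/pZ for any q coprime to p.
|pi_1(L(25,23))| = 25

25


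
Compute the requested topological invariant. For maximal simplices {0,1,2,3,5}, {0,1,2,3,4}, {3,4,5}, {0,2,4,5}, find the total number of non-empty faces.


Each maximal simplex on m vertices has 2^m - 1 nonempty faces.
Take the union (dedupe shared faces).
Total distinct faces = 52

52


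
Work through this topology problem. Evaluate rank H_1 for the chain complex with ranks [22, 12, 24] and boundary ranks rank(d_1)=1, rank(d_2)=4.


rank H_k = rank(ker d_k) - rank(im d_{k+1}).
rank(ker d_1) = rank(C_1) - rank(d_1) = 12 - 1 = 11.
rank(im d_{1+1}) = 4.
rank H_1 = 11 - 4 = 7

7


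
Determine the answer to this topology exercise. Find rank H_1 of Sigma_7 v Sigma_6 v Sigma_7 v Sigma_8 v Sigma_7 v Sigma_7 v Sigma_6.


For a wedge X v Y: reduced H_k(X v Y) = H_k(X) + H_k(Y).
Each Sigma_g contributes b_1 = 2g.
b_1 = 14 + 12 + 14 + 16 + 14 + 14 + 12 = 96

96


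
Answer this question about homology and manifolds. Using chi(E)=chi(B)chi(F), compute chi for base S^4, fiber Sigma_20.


chi(S^4) = 2 (n even), chi(Sigma_20) = 2 - 2*20 = -38.
chi(E) = 2 * (-38) = -76

-76


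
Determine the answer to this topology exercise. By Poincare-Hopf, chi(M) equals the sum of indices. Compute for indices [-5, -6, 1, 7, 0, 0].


Poincare-Hopf: chi(M) = sum of indices of zeros.
chi = (-5) + (-6) + (1) + (7) + (0) + (0) = -3

-3


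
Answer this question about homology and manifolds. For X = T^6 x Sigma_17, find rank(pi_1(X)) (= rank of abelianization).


pi_1(A x B) = pi_1(A) x pi_1(B); rank of abelianization = b_1.
b_1(T^6) = 6, b_1(Sigma_17) = 2*17 = 34.
b_1(product) = 6 + 34 = 40

40


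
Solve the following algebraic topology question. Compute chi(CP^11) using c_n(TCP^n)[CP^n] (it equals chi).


For any closed oriented manifold, <e(TM),[M]> = chi(M).
chi(CP^11) = 11+1 = 12

12


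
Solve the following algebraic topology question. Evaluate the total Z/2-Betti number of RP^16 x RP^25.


dim H^*(RP^n; Z/2) = n+1 (one Z/2 in each degree 0..n).
Total Betti number is multiplicative.
Total = (16+1) * (25+1) = 17 * 26 = 442

442


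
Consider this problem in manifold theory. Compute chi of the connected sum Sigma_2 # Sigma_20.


chi(Sigma_2) = 2 - 2*2 = -2
chi(Sigma_20) = 2 - 2*20 = -38
For surfaces: chi(A#B) = chi(A) + chi(B) - 2.
chi = -2 + -38 - 2 = -42

-42


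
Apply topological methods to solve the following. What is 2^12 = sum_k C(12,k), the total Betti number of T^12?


b_k(T^12) = C(12,k), so the sum over k is sum_k C(12,k) = 2^12.
Total = 2^12 = 4096

4096


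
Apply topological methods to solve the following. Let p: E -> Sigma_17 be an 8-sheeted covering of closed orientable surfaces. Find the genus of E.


For an n-sheeted cover: chi(E) = n * chi(B).
chi(Sigma_17) = 2 - 2*17 = -32.
chi(E) = 8 * (-32) = -256.
genus(E) = (2 - chi(E))/2 = (2 - (-256))/2 = 258/2 = 129

129


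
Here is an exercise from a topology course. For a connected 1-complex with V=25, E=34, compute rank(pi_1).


For a connected graph: rank(pi_1) = b_1 = E - V + 1 = 1 - chi.
chi = V - E = 25 - 34 = -9.
rank = 1 - (-9) = 34 - 25 + 1 = 10

10


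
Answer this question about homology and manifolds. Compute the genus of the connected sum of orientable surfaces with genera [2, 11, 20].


Genus is additive under connected sum of orientable surfaces.
g = 2 + 11 + 20 = 33

33


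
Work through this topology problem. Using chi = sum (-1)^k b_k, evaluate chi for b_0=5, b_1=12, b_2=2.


chi = sum_k (-1)^k b_k.
= (5) + (-12) + (2)
= -5

-5


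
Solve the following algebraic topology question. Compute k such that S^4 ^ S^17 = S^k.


S^m ^ S^n = S^{m+n}.
k = 4 + 17 = 21

21


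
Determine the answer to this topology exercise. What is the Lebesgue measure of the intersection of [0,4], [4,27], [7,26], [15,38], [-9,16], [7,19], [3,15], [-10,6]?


Intersection = [max(a_i), min(b_i)] = [15, 4].
Since 15 > 4, the intersection is empty.
Length = 0

0


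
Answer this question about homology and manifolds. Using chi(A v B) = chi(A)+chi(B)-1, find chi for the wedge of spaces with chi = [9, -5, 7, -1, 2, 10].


chi(A v B) = chi(A) + chi(B) - 1 (one point identified).
For 6 spaces: chi = (sum chi_i) - (6 - 1).
sum = 22; chi = 22 - 5 = 17

17


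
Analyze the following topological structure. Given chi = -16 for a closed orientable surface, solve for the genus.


chi = 2 - 2g for closed orientable surfaces.
-16 = 2 - 2g
2g = 2 - (-16) = 18
g = 9

9


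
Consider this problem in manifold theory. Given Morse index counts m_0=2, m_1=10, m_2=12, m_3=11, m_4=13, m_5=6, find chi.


Morse theory: chi(M) = sum_k (-1)^k m_k where m_k = #(index-k critical points).
= (2) + (-10) + (12) + (-11) + (13) + (-6) = 0

0


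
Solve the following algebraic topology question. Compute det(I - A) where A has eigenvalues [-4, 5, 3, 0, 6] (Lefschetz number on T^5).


For a torus self-map: L(f) = det(I - A) where A acts on H_1.
L(f) = (1--4) * (1-5) * (1-3) * (1-0) * (1-6) = 5 * -4 * -2 * 1 * -5 = -200

-200


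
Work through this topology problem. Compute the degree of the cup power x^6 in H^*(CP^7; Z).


|x| = 2 in H^*(CP^n).
|x^6| = 6 * |x| = 6 * 2 = 12

12


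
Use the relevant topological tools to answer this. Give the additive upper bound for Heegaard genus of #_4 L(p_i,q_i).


Heegaard genus satisfies g(A#B) <= g(A) + g(B).
Each lens space has g = 1.
Upper bound: 4 * 1 = 4

4


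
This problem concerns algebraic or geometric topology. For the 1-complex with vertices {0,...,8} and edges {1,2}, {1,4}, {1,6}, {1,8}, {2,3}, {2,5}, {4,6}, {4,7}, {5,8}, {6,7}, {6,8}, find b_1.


b_1 = E - V + (number of components).
E = 11, V = 9, components = 2.
b_1 = 11 - 9 + 2 = 4

4


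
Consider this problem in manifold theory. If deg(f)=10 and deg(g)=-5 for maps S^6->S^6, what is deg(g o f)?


Degree is multiplicative under composition: deg(g o f) = deg(g) * deg(f).
= -5 * 10 = -50

-50


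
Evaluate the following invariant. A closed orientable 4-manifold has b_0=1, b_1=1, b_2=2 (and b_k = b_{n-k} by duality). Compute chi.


By Poincare duality b_k = b_{4-k}, so full Betti numbers: b_0=1, b_1=1, b_2=2, b_3=1, b_4=1.
chi = sum (-1)^k b_k = 2

2


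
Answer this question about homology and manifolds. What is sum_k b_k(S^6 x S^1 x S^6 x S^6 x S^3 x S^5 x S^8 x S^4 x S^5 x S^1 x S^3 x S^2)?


Total Betti number is multiplicative under products.
Each S^d (d>=1) has total Betti number 2.
There are 12 sphere factors.
Total = 2^12 = 4096

4096


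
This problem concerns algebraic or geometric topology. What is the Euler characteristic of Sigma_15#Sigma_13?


chi(Sigma_15) = 2 - 2*15 = -28
chi(Sigma_13) = 2 - 2*13 = -24
For surfaces: chi(A#B) = chi(A) + chi(B) - 2.
chi = -28 + -24 - 2 = -54

-54


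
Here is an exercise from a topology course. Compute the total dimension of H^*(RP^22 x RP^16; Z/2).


dim H^*(RP^n; Z/2) = n+1 (one Z/2 in each degree 0..n).
Total Betti number is multiplicative.
Total = (22+1) * (16+1) = 23 * 17 = 391

391


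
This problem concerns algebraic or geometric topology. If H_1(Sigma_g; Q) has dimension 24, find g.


For a closed orientable surface: b_1 = 2g.
24 = 2g
g = 24 / 2 = 12

12


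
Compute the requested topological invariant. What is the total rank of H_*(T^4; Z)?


b_k(T^4) = C(4,k), so the sum over k is sum_k C(4,k) = 2^4.
Total = 2^4 = 16

16


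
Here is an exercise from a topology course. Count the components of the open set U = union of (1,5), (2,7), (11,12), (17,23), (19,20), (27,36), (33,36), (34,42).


Sort and merge overlapping open intervals.
Merged: (1,7), (11,12), (17,23), (27,42).
Number of components = 4

4


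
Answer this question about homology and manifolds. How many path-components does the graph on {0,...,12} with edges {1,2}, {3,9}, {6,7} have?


Run DFS/union-find over 13 vertices.
V = 13, E = 3.
Number of components = 10

10


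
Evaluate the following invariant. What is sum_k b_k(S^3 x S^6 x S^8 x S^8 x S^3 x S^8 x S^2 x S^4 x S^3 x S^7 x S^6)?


Total Betti number is multiplicative under products.
Each S^d (d>=1) has total Betti number 2.
There are 11 sphere factors.
Total = 2^11 = 2048

2048


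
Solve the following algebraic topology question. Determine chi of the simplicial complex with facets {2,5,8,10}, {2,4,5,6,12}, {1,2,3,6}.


Enumerate all faces; f-vector: f_0=9, f_1=20, f_2=18, f_3=7, f_4=1.
chi = sum (-1)^k f_k = 1

1


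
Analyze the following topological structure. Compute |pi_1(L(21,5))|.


pi_1(L(p,q)) = Z/pZ for any q coprime to p.
|pi_1(L(21,5))| = 21

21


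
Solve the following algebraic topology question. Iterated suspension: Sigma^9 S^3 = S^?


Each suspension raises dimension by 1: Sigma S^n = S^{n+1}.
Sigma^9 S^3 = S^{3+9} = S^12

12


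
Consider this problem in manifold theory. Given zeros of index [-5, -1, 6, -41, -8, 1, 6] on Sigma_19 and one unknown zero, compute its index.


Poincare-Hopf: sum of indices = chi(M).
chi(Sigma_19) = 2 - 2*19 = -36.
Sum of known indices = -42.
x = chi - (sum known) = -36 - (-42) = 6

6


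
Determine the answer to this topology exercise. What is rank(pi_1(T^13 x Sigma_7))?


pi_1(A x B) = pi_1(A) x pi_1(B); rank of abelianization = b_1.
b_1(T^13) = 13, b_1(Sigma_7) = 2*7 = 14.
b_1(product) = 13 + 14 = 27

27


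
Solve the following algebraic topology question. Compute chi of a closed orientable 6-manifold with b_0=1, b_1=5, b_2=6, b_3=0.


By Poincare duality b_k = b_{6-k}, so full Betti numbers: b_0=1, b_1=5, b_2=6, b_3=0, b_4=6, b_5=5, b_6=1.
chi = sum (-1)^k b_k = 4

4


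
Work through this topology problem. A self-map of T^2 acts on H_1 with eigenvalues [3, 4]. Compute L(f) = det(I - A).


For a torus self-map: L(f) = det(I - A) where A acts on H_1.
L(f) = (1-3) * (1-4) = -2 * -3 = 6

6


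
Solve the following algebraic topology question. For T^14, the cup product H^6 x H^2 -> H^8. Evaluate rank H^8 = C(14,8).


Cup product: H^p x H^q -> H^{p+q}; here p+q = 6+2 = 8.
rank H^k(T^n) = C(n,k).
C(14,8) = 3003

3003


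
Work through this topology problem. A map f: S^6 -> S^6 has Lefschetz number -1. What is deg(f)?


L(f) = 1 + (-1)^6 deg(f) on S^6.
-1 = 1 + (-1)^6 * deg(f)
(-1)^6 * deg(f) = -2
deg(f) = -2

-2


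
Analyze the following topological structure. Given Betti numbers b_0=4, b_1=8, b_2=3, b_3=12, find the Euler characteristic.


chi = sum_k (-1)^k b_k.
= (4) + (-8) + (3) + (-12)
= -13

-13


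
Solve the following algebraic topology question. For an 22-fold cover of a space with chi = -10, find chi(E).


For a finite covering: chi(E) = (number of sheets) * chi(B).
chi(E) = 22 * (-10) = -220

-220


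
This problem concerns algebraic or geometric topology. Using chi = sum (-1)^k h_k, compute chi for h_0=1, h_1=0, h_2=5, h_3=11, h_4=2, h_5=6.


Handles of index k contribute (-1)^k to chi (same as CW cells).
chi = (1) + (0) + (5) + (-11) + (2) + (-6) = -9

-9


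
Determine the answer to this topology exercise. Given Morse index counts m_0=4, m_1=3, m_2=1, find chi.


Morse theory: chi(M) = sum_k (-1)^k m_k where m_k = #(index-k critical points).
= (4) + (-3) + (1) = 2

2


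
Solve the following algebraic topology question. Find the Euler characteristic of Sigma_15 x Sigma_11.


chi(Sigma_15) = 2 - 2*15 = -28
chi(Sigma_11) = 2 - 2*11 = -20
chi(product) = (-28) * (-20) = 560

560


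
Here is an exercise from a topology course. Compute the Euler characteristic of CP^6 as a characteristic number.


For any closed oriented manifold, <e(TM),[M]> = chi(M).
chi(CP^6) = 6+1 = 7

7


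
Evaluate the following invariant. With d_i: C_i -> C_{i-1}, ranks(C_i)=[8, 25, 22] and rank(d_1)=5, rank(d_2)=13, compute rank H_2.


rank H_k = rank(ker d_k) - rank(im d_{k+1}).
rank(ker d_2) = rank(C_2) - rank(d_2) = 22 - 13 = 9.
rank(im d_{2+1}) = 0.
rank H_2 = 9 - 0 = 9

9


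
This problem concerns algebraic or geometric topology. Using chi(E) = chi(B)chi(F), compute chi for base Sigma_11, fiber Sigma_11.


For a fiber bundle F -> E -> B (with CW structure): chi(E) = chi(B) * chi(F).
chi(Sigma_11) = -20, chi(Sigma_11) = -20.
chi(E) = (-20) * (-20) = 400

400


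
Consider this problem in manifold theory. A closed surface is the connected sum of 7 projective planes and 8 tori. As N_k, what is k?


Since a >= 1, the sum is non-orientable; each T^2 can be replaced by RP^2 # RP^2 (since T^2#RP^2 = 3RP^2).
Total crosscaps k = 7 + 2*8 = 23.
Check via chi: chi = 7*1 + 8*0 - (7+8-1)*2 = -21 = 2 - k = -21. Consistent.

23


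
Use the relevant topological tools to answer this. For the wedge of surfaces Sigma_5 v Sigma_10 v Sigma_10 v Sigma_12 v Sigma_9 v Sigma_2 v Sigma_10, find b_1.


For a wedge X v Y: reduced H_k(X v Y) = H_k(X) + H_k(Y).
Each Sigma_g contributes b_1 = 2g.
b_1 = 10 + 20 + 20 + 24 + 18 + 4 + 20 = 116

116


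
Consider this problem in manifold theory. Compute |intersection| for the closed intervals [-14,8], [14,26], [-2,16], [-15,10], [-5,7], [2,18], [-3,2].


Intersection = [max(a_i), min(b_i)] = [14, 2].
Since 14 > 2, the intersection is empty.
Length = 0

0


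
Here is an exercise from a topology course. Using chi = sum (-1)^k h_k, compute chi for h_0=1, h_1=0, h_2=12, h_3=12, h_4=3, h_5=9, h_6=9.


Handles of index k contribute (-1)^k to chi (same as CW cells).
chi = (1) + (0) + (12) + (-12) + (3) + (-9) + (9) = 4

4


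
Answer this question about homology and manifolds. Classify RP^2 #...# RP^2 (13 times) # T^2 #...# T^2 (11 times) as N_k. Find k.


Since a >= 1, the sum is non-orientable; each T^2 can be replaced by RP^2 # RP^2 (since T^2#RP^2 = 3RP^2).
Total crosscaps k = 13 + 2*11 = 35.
Check via chi: chi = 13*1 + 11*0 - (13+11-1)*2 = -33 = 2 - k = -33. Consistent.

35


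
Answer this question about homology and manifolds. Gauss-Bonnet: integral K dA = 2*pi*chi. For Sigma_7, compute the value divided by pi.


Gauss-Bonnet: integral K dA = 2*pi*chi(M).
chi(Sigma_7) = 2 - 2*7 = -12.
(integral K dA)/pi = 2*chi = 2*(-12) = -24

-24


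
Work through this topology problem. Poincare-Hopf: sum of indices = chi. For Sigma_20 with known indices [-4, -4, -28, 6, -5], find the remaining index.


Poincare-Hopf: sum of indices = chi(M).
chi(Sigma_20) = 2 - 2*20 = -38.
Sum of known indices = -35.
x = chi - (sum known) = -38 - (-35) = -3

-3


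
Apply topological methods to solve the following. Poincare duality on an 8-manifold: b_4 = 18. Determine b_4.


Poincare duality for closed orientable n-manifolds: b_k = b_{n-k}.
Here n = 8, so b_4 = b_4 = 18

18


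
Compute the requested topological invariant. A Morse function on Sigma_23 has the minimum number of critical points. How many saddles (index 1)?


A perfect Morse function has m_k = b_k.
For Sigma_23: b_0=1, b_1=2g=46, b_2=1.
Saddles m_1 = 2g = 46

46


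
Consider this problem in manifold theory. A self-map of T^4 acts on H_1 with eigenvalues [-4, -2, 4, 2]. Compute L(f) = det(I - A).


For a torus self-map: L(f) = det(I - A) where A acts on H_1.
L(f) = (1--4) * (1--2) * (1-4) * (1-2) = 5 * 3 * -3 * -1 = 45

45


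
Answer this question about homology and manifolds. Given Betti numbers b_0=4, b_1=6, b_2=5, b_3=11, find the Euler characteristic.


chi = sum_k (-1)^k b_k.
= (4) + (-6) + (5) + (-11)
= -8

-8


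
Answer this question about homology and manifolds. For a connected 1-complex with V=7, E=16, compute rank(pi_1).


For a connected graph: rank(pi_1) = b_1 = E - V + 1 = 1 - chi.
chi = V - E = 7 - 16 = -9.
rank = 1 - (-9) = 16 - 7 + 1 = 10

10


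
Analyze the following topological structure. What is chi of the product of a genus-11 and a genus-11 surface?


chi(Sigma_11) = 2 - 2*11 = -20
chi(Sigma_11) = 2 - 2*11 = -20
chi(product) = (-20) * (-20) = 400

400


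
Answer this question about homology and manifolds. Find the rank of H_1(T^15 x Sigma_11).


pi_1(A x B) = pi_1(A) x pi_1(B); rank of abelianization = b_1.
b_1(T^15) = 15, b_1(Sigma_11) = 2*11 = 22.
b_1(product) = 15 + 22 = 37

37


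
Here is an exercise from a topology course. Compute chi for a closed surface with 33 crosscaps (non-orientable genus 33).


For a non-orientable closed surface with k crosscaps: chi = 2 - k.
Here k = 33.
chi = 2 - 33 = -31

-31


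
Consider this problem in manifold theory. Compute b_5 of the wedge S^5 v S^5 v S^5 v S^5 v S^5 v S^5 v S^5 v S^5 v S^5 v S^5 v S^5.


For a wedge of spheres, H_k (k>0) is free on one generator per sphere of dimension k.
Spheres of dimension 5: count = 11.
b_5 = 11

11


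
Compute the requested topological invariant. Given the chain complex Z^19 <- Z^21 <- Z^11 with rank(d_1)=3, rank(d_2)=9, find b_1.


rank H_k = rank(ker d_k) - rank(im d_{k+1}).
rank(ker d_1) = rank(C_1) - rank(d_1) = 21 - 3 = 18.
rank(im d_{1+1}) = 9.
rank H_1 = 18 - 9 = 9

9


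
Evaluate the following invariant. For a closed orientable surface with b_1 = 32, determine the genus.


For a closed orientable surface: b_1 = 2g.
32 = 2g
g = 32 / 2 = 16

16


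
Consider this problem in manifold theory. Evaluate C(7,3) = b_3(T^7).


By the Kunneth formula, b_k(T^n) = C(n,k).
b_3(T^7) = C(7,3).
C(7,3) = 7!/(3!*4!) = 35

35


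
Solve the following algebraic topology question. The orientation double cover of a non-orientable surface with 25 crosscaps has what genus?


chi(N_25) = 2 - 25 = -23.
Double cover: chi(Sigma_g) = 2 * chi(N_25) = 2*(-23) = -46.
2 - 2g = -46, so g = (2 - (-46))/2 = 48/2 = 24

24


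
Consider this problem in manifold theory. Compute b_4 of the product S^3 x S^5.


Each S^d has Poincare polynomial 1 + t^d.
The product S^3 x S^5 has Poincare polynomial prod(1+t^d_i).
Expanding: b_0=1, b_3=1, b_5=1, b_8=1.
b_4 = 0

0


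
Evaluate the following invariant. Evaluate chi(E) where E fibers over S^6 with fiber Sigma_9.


chi(S^6) = 2 (n even), chi(Sigma_9) = 2 - 2*9 = -16.
chi(E) = 2 * (-16) = -32

-32


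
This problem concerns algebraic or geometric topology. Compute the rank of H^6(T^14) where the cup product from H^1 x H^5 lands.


Cup product: H^p x H^q -> H^{p+q}; here p+q = 1+5 = 6.
rank H^k(T^n) = C(n,k).
C(14,6) = 3003

3003


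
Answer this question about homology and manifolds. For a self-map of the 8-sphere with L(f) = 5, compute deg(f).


L(f) = 1 + (-1)^8 deg(f) on S^8.
5 = 1 + (-1)^8 * deg(f)
(-1)^8 * deg(f) = 4
deg(f) = 4

4


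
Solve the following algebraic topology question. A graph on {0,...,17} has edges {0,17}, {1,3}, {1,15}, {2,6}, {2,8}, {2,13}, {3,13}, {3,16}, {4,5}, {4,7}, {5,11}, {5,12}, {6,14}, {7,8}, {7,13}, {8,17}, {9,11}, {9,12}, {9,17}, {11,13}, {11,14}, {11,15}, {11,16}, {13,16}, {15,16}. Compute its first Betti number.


b_1 = E - V + (number of components).
E = 25, V = 18, components = 2.
b_1 = 25 - 18 + 2 = 9

9


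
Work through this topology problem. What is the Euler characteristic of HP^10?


HP^10 has one cell in each dimension 0, 4, ..., 4*10 (10+1 cells, all even-dim).
chi = 10 + 1 = 11

11


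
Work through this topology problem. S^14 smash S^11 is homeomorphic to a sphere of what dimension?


S^m ^ S^n = S^{m+n}.
k = 14 + 11 = 25

25


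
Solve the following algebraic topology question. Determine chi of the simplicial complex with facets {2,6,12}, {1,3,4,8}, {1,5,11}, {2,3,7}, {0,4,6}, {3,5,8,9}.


Enumerate all faces; f-vector: f_0=12, f_1=23, f_2=12, f_3=2.
chi = sum (-1)^k f_k = -1

-1


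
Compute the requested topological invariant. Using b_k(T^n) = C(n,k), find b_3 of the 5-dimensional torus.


By the Kunneth formula, b_k(T^n) = C(n,k).
b_3(T^5) = C(5,3).
C(5,3) = 5!/(3!*2!) = 10

10


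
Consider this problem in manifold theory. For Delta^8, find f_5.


Delta^8 has 8+1 vertices. A 5-face is a choice of 5+1 vertices.
f_5 = C(8+1, 5+1) = C(9,6) = 84

84


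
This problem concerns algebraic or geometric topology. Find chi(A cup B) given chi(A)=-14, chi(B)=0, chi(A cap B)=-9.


chi(A cup B) = chi(A) + chi(B) - chi(A cap B)
= -14 + (0) - (-9)
= -5

-5


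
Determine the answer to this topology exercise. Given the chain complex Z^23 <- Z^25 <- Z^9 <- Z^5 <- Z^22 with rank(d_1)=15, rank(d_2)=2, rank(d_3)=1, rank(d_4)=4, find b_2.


rank H_k = rank(ker d_k) - rank(im d_{k+1}).
rank(ker d_2) = rank(C_2) - rank(d_2) = 9 - 2 = 7.
rank(im d_{2+1}) = 1.
rank H_2 = 7 - 1 = 6

6


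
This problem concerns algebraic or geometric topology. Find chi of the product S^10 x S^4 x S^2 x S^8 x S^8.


chi is multiplicative: chi(X x Y) = chi(X) chi(Y).
Each even-dim sphere has chi = 2. There are 5 factors.
chi = 2^5 = 32

32


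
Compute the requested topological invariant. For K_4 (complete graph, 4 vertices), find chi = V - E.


K_4: V = 4, E = C(4,2) = 6.
chi = V - E = 4 - 6 = -2

-2


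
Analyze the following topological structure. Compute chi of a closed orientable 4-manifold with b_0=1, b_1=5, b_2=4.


By Poincare duality b_k = b_{4-k}, so full Betti numbers: b_0=1, b_1=5, b_2=4, b_3=5, b_4=1.
chi = sum (-1)^k b_k = -4

-4


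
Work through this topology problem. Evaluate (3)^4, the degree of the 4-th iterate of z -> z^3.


deg(f) = 3. Degree is multiplicative: deg(f^4) = (deg f)^4.
deg(f^4) = (3)^4 = 81

81


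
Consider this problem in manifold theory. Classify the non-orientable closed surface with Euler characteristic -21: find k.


chi = 2 - k for closed non-orientable surfaces with k crosscaps.
-21 = 2 - k
k = 2 - (-21) = 23

23


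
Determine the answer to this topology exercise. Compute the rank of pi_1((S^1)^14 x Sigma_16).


pi_1(A x B) = pi_1(A) x pi_1(B); rank of abelianization = b_1.
b_1(T^14) = 14, b_1(Sigma_16) = 2*16 = 32.
b_1(product) = 14 + 32 = 46

46


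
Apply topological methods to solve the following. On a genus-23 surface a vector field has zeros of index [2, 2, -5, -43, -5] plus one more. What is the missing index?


Poincare-Hopf: sum of indices = chi(M).
chi(Sigma_23) = 2 - 2*23 = -44.
Sum of known indices = -49.
x = chi - (sum known) = -44 - (-49) = 5

5


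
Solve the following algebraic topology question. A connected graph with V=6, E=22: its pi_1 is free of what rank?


For a connected graph: rank(pi_1) = b_1 = E - V + 1 = 1 - chi.
chi = V - E = 6 - 22 = -16.
rank = 1 - (-16) = 22 - 6 + 1 = 17

17


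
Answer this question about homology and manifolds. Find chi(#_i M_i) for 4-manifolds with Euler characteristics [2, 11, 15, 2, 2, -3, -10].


For n-manifolds: chi(A#B) = chi(A) + chi(B) - chi(S^4).
chi(S^4) = 1 + (-1)^4 = 2.
chi(#) = (sum chi_i) - (7-1)*chi(S^4) = 19 - 6*2 = 7

7
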